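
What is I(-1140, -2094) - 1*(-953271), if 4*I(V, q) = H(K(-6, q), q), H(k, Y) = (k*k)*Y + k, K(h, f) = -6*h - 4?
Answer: 417215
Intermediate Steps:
K(h, f) = -4 - 6*h
H(k, Y) = k + Y*k² (H(k, Y) = k²*Y + k = Y*k² + k = k + Y*k²)
I(V, q) = 8 + 256*q (I(V, q) = ((-4 - 6*(-6))*(1 + q*(-4 - 6*(-6))))/4 = ((-4 + 36)*(1 + q*(-4 + 36)))/4 = (32*(1 + q*32))/4 = (32*(1 + 32*q))/4 = (32 + 1024*q)/4 = 8 + 256*q)
I(-1140, -2094) - 1*(-953271) = (8 + 256*(-2094)) - 1*(-953271) = (8 - 536064) + 953271 = -536056 + 953271 = 417215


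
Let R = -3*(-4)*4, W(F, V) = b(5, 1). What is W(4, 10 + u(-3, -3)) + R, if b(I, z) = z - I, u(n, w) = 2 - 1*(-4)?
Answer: 44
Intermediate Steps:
u(n, w) = 6 (u(n, w) = 2 + 4 = 6)
W(F, V) = -4 (W(F, V) = 1 - 1*5 = 1 - 5 = -4)
R = 48 (R = 12*4 = 48)
W(4, 10 + u(-3, -3)) + R = -4 + 48 = 44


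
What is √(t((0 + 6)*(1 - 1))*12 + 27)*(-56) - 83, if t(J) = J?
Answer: -83 - 168*√3 ≈ -373.98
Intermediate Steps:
√(t((0 + 6)*(1 - 1))*12 + 27)*(-56) - 83 = √(((0 + 6)*(1 - 1))*12 + 27)*(-56) - 83 = √((6*0)*12 + 27)*(-56) - 83 = √(0*12 + 27)*(-56) - 83 = √(0 + 27)*(-56) - 83 = √27*(-56) - 83 = (3*√3)*(-56) - 83 = -168*√3 - 83 = -83 - 168*√3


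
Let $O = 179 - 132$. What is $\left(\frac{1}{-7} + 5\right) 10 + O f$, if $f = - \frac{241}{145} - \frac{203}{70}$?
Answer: $- \frac{336667}{2030} \approx -165.85$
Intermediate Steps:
$f = - \frac{1323}{290}$ ($f = \left(-241\right) \frac{1}{145} - \frac{29}{10} = - \frac{241}{145} - \frac{29}{10} = - \frac{1323}{290} \approx -4.5621$)
$O = 47$
$\left(\frac{1}{-7} + 5\right) 10 + O f = \left(\frac{1}{-7} + 5\right) 10 + 47 \left(- \frac{1323}{290}\right) = \left(- \frac{1}{7} + 5\right) 10 - \frac{62181}{290} = \frac{34}{7} \cdot 10 - \frac{62181}{290} = \frac{340}{7} - \frac{62181}{290} = - \frac{336667}{2030}$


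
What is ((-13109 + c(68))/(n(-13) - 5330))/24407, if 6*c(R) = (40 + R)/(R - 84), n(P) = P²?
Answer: 104881/1007716216 ≈ 0.00010408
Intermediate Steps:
c(R) = (40 + R)/(6*(-84 + R)) (c(R) = ((40 + R)/(R - 84))/6 = ((40 + R)/(-84 + R))/6 = (40 + R)/(6*(-84 + R)))
((-13109 + c(68))/(n(-13) - 5330))/24407 = ((-13109 + (40 + 68)/(6*(-84 + 68)))/((-13)² - 5330))/24407 = ((-13109 + (⅙)*108/(-16))/(169 - 5330))*(1/24407) = ((-13109 + (⅙)*(-1/16)*108)/(-5161))*(1/24407) = ((-13109 - 9/8)*(-1/5161))*(1/24407) = -104881/8*(-1/5161)*(1/24407) = (104881/41288)*(1/24407) = 104881/1007716216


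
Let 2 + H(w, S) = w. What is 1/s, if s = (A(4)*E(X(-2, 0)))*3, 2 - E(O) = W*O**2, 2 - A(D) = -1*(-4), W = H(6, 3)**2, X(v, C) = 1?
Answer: 1/84 ≈ 0.011905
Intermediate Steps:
H(w, S) = -2 + w
W = 16 (W = (-2 + 6)**2 = 4**2 = 16)
A(D) = -2 (A(D) = 2 - (-1)*(-4) = 2 - 1*4 = 2 - 4 = -2)
E(O) = 2 - 16*O**2
s = 84 (s = -2*(2 - 16*1**2)*3 = -2*(2 - 16*1)*3 = -2*(2 - 16)*3 = -2*(-14)*3 = 28*3 = 84)
1/s = 1/84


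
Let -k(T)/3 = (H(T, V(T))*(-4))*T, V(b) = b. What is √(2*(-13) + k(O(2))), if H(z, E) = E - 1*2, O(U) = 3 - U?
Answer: I*√38 ≈ 6.1644*I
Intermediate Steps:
H(z, E) = -2 + E (H(z, E) = E - 2 = -2 + E)
k(T) = -3*T*(8 - 4*T) (k(T) = -3*(-2 + T)*(-4)*T = -3*(8 - 4*T)*T = -3*T*(8 - 4*T))
√(2*(-13) + k(O(2))) = √(2*(-13) + 12*(3 - 1*2)*(-2 + (3 - 1*2))) = √(-26 + 12*(3 - 2)*(-2 + (3 - 2))) = √(-26 + 12*1*(-2 + 1)) = √(-26 + 12*1*(-1)) = √(-26 - 12) = √(-38) = I*√38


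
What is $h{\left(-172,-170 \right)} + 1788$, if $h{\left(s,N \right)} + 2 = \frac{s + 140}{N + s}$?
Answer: $\frac{305422}{171} \approx 1786.1$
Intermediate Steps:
$h{\left(s,N \right)} = -2 + \frac{140 + s}{N + s}$ ($h{\left(s,N \right)} = -2 + \frac{s + 140}{N + s} = -2 + \frac{140 + s}{N + s}$)
$h{\left(-172,-170 \right)} + 1788 = \frac{140 - -172 - -340}{-170 - 172} + 1788 = \frac{140 + 172 + 340}{-342} + 1788 = \left(- \frac{1}{342}\right) 652 + 1788 = - \frac{326}{171} + 1788 = \frac{305422}{171}$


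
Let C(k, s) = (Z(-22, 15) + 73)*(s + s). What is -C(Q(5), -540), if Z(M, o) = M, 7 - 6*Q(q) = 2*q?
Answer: 55080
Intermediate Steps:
Q(q) = 7/6 - q/3
C(k, s) = 102*s (C(k, s) = (-22 + 73)*(s + s) = 51*(2*s) = 102*s)
-C(Q(5), -540) = -102*(-540) = -1*(-55080) = 55080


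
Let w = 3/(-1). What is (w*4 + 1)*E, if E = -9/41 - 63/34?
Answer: 31779/1394 ≈ 22.797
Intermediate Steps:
w = -3 (w = 3*(-1) = -3)
E = -2889/1394 (E = -9*1/41 - 63*1/34 = -9/41 - 63/34 = -2889/1394 ≈ -2.0725)
(w*4 + 1)*E = (-3*4 + 1)*(-2889/1394) = (-12 + 1)*(-2889/1394) = -11*(-2889/1394) = 31779/1394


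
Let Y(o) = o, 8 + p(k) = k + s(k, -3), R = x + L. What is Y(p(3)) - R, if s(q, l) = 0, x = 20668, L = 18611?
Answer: -39284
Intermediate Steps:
R = 39279 (R = 20668 + 18611 = 39279)
p(k) = -8 + k (p(k) = -8 + (k + 0) = -8 + k)
Y(p(3)) - R = (-8 + 3) - 1*39279 = -5 - 39279 = -39284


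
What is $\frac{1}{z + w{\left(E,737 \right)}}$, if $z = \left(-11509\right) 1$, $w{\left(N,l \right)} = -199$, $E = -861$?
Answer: $- \frac{1}{11708} \approx -8.5412 \cdot 10^{-5}$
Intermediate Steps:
$z = -11509$
$\frac{1}{z + w{\left(E,737 \right)}} = \frac{1}{-11509 - 199} = \frac{1}{-11708} = - \frac{1}{11708}$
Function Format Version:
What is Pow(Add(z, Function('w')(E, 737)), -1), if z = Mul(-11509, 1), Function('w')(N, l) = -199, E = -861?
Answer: Rational(-1, 11708) ≈ -8.5412e-5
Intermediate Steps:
z = -11509
Pow(Add(z, Function('w')(E, 737)), -1) = Pow(Add(-11509, -199), -1) = Pow(-11708, -1) = Rational(-1, 11708)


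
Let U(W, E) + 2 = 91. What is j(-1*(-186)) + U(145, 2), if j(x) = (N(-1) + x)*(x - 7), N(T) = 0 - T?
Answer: 33562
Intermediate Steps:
U(W, E) = 89 (U(W, E) = -2 + 91 = 89)
N(T) = -T
j(x) = (1 + x)*(-7 + x) (j(x) = (-1*(-1) + x)*(x - 7) = (1 + x)*(-7 + x))
j(-1*(-186)) + U(145, 2) = (-7 + (-1*(-186))**2 - (-6)*(-186)) + 89 = (-7 + 186**2 - 6*186) + 89 = (-7 + 34596 - 1116) + 89 = 33473 + 89 = 33562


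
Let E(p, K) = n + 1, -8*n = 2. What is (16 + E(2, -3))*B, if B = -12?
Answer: -201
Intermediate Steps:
n = -1/4 (n = -1/8*2 = -1/4 ≈ -0.25000)
E(p, K) = 3/4 (E(p, K) = -1/4 + 1 = 3/4)
(16 + E(2, -3))*B = (16 + 3/4)*(-12) = (67/4)*(-12) = -201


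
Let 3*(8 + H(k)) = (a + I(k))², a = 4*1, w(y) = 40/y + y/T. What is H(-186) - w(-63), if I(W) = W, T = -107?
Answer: 74376011/6741 ≈ 11033.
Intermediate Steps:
w(y) = 40/y - y/107 (w(y) = 40/y + y/(-107) = 40/y + y*(-1/107) = 40/y - y/107)
a = 4
H(k) = -8 + (4 + k)²/3
H(-186) - w(-63) = (-8 + (4 - 186)²/3) - (40/(-63) - 1/107*(-63)) = (-8 + (⅓)*(-182)²) - (40*(-1/63) + 63/107) = (-8 + (⅓)*33124) - (-40/63 + 63/107) = (-8 + 33124/3) - 1*(-311/6741) = 33100/3 + 311/6741 = 74376011/6741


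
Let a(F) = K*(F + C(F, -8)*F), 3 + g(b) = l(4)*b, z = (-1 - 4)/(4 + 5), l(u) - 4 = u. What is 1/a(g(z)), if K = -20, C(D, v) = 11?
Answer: 3/5360 ≈ 0.00055970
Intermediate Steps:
l(u) = 4 + u
z = -5/9 ≈ -0.55556
g(b) = -3 + 8*b (g(b) = -3 + (4 + 4)*b = -3 + 8*b)
a(F) = -240*F (a(F) = -20*(F + 11*F) = -240*F)
1/a(g(z)) = 1/(-240*(-3 + 8*(-5/9))) = 1/(-240*(-3 - 40/9)) = 1/(-240*(-67/9)) = 1/(5360/3) = 3/5360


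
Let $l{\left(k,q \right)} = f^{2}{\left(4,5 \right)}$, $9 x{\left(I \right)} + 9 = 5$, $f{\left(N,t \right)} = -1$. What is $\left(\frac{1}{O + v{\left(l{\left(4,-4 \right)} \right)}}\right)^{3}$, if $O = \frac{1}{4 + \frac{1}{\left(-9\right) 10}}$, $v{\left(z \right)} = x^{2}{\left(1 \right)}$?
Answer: $\frac{24588860460039}{2214283123304} \approx 11.105$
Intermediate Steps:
$x{\left(I \right)} = - \frac{4}{9}$ ($x{\left(I \right)} = -1 + \frac{1}{9} \cdot 5 = -1 + \frac{5}{9} = - \frac{4}{9}$)
$l{\left(k,q \right)} = 1$ ($l{\left(k,q \right)} = \left(-1\right)^{2} = 1$)
$v{\left(z \right)} = \frac{16}{81}$ ($v{\left(z \right)} = \left(- \frac{4}{9}\right)^{2} = \frac{16}{81}$)
$O = \frac{90}{359}$ ($O = \frac{1}{4 - \frac{1}{90}} = \frac{1}{\frac{359}{90}} = \frac{90}{359} \approx 0.2507$)
$\left(\frac{1}{O + v{\left(l{\left(4,-4 \right)} \right)}}\right)^{3} = \left(\frac{1}{\frac{90}{359} + \frac{16}{81}}\right)^{3} = \left(\frac{1}{\frac{13034}{29079}}\right)^{3} = \left(\frac{29079}{13034}\right)^{3} = \frac{24588860460039}{2214283123304}$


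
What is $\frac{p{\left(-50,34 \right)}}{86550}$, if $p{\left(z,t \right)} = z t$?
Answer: $- \frac{34}{1731} \approx -0.019642$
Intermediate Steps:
$p{\left(z,t \right)} = t z$
$\frac{p{\left(-50,34 \right)}}{86550} = \frac{34 \left(-50\right)}{86550} = \left(-1700\right) \frac{1}{86550} = - \frac{34}{1731}$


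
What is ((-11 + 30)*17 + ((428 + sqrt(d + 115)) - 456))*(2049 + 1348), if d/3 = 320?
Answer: 1002115 + 16985*sqrt(43) ≈ 1.1135e+6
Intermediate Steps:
d = 960 (d = 3*320 = 960)
((-11 + 30)*17 + ((428 + sqrt(d + 115)) - 456))*(2049 + 1348) = ((-11 + 30)*17 + ((428 + sqrt(960 + 115)) - 456))*(2049 + 1348) = (19*17 + ((428 + sqrt(1075)) - 456))*3397 = (323 + ((428 + 5*sqrt(43)) - 456))*3397 = (323 + (-28 + 5*sqrt(43)))*3397 = (295 + 5*sqrt(43))*3397 = 1002115 + 16985*sqrt(43)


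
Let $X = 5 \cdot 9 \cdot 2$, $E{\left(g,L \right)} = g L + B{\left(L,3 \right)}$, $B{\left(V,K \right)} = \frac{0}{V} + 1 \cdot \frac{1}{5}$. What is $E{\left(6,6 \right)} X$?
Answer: $3258$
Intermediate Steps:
$B{\left(V,K \right)} = \frac{1}{5}$ ($B{\left(V,K \right)} = 0 + 1 \cdot \frac{1}{5} = 0 + \frac{1}{5} = \frac{1}{5}$)
$E{\left(g,L \right)} = \frac{1}{5} + L g$ ($E{\left(g,L \right)} = g L + \frac{1}{5} = L g + \frac{1}{5} = \frac{1}{5} + L g$)
$X = 90$ ($X = 45 \cdot 2 = 90$)
$E{\left(6,6 \right)} X = \left(\frac{1}{5} + 6 \cdot 6\right) 90 = \left(\frac{1}{5} + 36\right) 90 = \frac{181}{5} \cdot 90 = 3258$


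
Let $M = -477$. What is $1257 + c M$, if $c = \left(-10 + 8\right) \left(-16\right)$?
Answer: $-14007$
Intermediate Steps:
$c = 32$ ($c = \left(-2\right) \left(-16\right) = 32$)
$1257 + c M = 1257 + 32 \left(-477\right) = 1257 - 15264 = -14007$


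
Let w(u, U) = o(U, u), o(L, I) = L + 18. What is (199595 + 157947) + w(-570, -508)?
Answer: 357052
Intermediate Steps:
o(L, I) = 18 + L
w(u, U) = 18 + U
(199595 + 157947) + w(-570, -508) = (199595 + 157947) + (18 - 508) = 357542 - 490 = 357052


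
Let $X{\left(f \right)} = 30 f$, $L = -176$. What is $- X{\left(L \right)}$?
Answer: $5280$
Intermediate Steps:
$- X{\left(L \right)} = - 30 \left(-176\right) = \left(-1\right) \left(-5280\right) = 5280$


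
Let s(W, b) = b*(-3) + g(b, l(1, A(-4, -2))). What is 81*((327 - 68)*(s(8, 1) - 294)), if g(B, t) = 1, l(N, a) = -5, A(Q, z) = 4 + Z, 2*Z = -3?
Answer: -6209784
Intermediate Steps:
Z = -3/2 (Z = (1/2)*(-3) = -3/2 ≈ -1.5000)
A(Q, z) = 5/2 (A(Q, z) = 4 - 3/2 = 5/2)
s(W, b) = 1 - 3*b (s(W, b) = b*(-3) + 1 = -3*b + 1 = 1 - 3*b)
81*((327 - 68)*(s(8, 1) - 294)) = 81*((327 - 68)*((1 - 3*1) - 294)) = 81*(259*((1 - 3) - 294)) = 81*(259*(-2 - 294)) = 81*(259*(-296)) = 81*(-76664) = -6209784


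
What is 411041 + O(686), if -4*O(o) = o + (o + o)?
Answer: 821053/2 ≈ 4.1053e+5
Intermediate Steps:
O(o) = -3*o/4 (O(o) = -(o + (o + o))/4 = -(o + 2*o)/4 = -3*o/4)
411041 + O(686) = 411041 - ¾*686 = 411041 - 1029/2 = 821053/2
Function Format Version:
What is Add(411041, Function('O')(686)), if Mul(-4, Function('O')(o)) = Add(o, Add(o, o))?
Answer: Rational(821053, 2) ≈ 4.1053e+5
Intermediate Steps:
Function('O')(o) = Mul(Rational(-3, 4), o) (Function('O')(o) = Mul(Rational(-1, 4), Add(o, Add(o, o))) = Mul(Rational(-1, 4), Add(o, Mul(2, o))) = Mul(Rational(-1, 4), Mul(3, o)) = Mul(Rational(-3, 4), o))
Add(411041, Function('O')(686)) = Add(411041, Mul(Rational(-3, 4), 686)) = Add(411041, Rational(-1029, 2)) = Rational(821053, 2)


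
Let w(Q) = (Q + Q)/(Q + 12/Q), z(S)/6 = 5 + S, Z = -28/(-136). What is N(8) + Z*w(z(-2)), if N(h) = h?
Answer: 571/68 ≈ 8.3971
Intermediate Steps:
Z = 7/34 (Z = -28*(-1/136) = 7/34 ≈ 0.20588)
z(S) = 30 + 6*S (z(S) = 6*(5 + S) = 30 + 6*S)
w(Q) = 2*Q/(Q + 12/Q) (w(Q) = (2*Q)/(Q + 12/Q) = 2*Q/(Q + 12/Q))
N(8) + Z*w(z(-2)) = 8 + 7*(2*(30 + 6*(-2))**2/(12 + (30 + 6*(-2))**2))/34 = 8 + 7*(2*(30 - 12)**2/(12 + (30 - 12)**2))/34 = 8 + 7*(2*18**2/(12 + 18**2))/34 = 8 + 7*(2*324/(12 + 324))/34 = 8 + 7*(2*324/336)/34 = 8 + 7*(2*324*(1/336))/34 = 8 + (7/34)*(27/14) = 8 + 27/68 = 571/68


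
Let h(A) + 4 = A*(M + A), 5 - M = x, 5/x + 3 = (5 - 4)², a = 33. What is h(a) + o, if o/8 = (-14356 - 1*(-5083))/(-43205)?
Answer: 115289693/86410 ≈ 1334.2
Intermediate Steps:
x = -5/2 (x = 5/(-3 + (5 - 4)²) = 5/(-3 + 1²) = 5/(-3 + 1) = 5/(-2) = 5*(-½) = -5/2 ≈ -2.5000)
M = 15/2 (M = 5 - 1*(-5/2) = 5 + 5/2 = 15/2 ≈ 7.5000)
h(A) = -4 + A*(15/2 + A)
o = 74184/43205 (o = 8*((-14356 - 1*(-5083))/(-43205)) = 8*((-14356 + 5083)*(-1/43205)) = 8*(-9273*(-1/43205)) = 8*(9273/43205) = 74184/43205 ≈ 1.7170)
h(a) + o = (-4 + 33² + (15/2)*33) + 74184/43205 = (-4 + 1089 + 495/2) + 74184/43205 = 2665/2 + 74184/43205 = 115289693/86410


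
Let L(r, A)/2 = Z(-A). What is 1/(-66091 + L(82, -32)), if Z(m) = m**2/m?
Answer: -1/66027 ≈ -1.5145e-5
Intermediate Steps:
Z(m) = m
L(r, A) = -2*A (L(r, A) = 2*(-A) = -2*A)
1/(-66091 + L(82, -32)) = 1/(-66091 - 2*(-32)) = 1/(-66091 + 64) = 1/(-66027) = -1/66027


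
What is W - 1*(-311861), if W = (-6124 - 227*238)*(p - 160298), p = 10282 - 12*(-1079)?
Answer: 8244952061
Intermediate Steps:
p = 23230 (p = 10282 - 1*(-12948) = 10282 + 12948 = 23230)
W = 8244640200 (W = (-6124 - 227*238)*(23230 - 160298) = (-6124 - 54026)*(-137068) = -60150*(-137068) = 8244640200)
W - 1*(-311861) = 8244640200 - 1*(-311861) = 8244640200 + 311861 = 8244952061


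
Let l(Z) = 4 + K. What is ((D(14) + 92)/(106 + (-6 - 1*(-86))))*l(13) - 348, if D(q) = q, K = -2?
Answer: -32258/93 ≈ -346.86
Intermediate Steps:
l(Z) = 2 (l(Z) = 4 - 2 = 2)
((D(14) + 92)/(106 + (-6 - 1*(-86))))*l(13) - 348 = ((14 + 92)/(106 + (-6 - 1*(-86))))*2 - 348 = (106/(106 + (-6 + 86)))*2 - 348 = (106/(106 + 80))*2 - 348 = (106/186)*2 - 348 = (106*(1/186))*2 - 348 = (53/93)*2 - 348 = 106/93 - 348 = -32258/93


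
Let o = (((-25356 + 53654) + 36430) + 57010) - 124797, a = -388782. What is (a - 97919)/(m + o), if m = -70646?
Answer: 486701/73705 ≈ 6.6034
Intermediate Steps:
o = -3059 (o = ((28298 + 36430) + 57010) - 124797 = (64728 + 57010) - 124797 = 121738 - 124797 = -3059)
(a - 97919)/(m + o) = (-388782 - 97919)/(-70646 - 3059) = -486701/(-73705) = -486701*(-1/73705) = 486701/73705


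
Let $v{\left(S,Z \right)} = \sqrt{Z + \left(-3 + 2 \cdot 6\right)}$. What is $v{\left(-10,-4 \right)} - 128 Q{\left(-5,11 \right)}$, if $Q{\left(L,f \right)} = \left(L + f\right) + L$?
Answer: $-128 + \sqrt{5} \approx -125.76$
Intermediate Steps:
$v{\left(S,Z \right)} = \sqrt{9 + Z}$ ($v{\left(S,Z \right)} = \sqrt{Z + \left(-3 + 12\right)} = \sqrt{Z + 9} = \sqrt{9 + Z}$)
$Q{\left(L,f \right)} = f + 2 L$
$v{\left(-10,-4 \right)} - 128 Q{\left(-5,11 \right)} = \sqrt{9 - 4} - 128 \left(11 + 2 \left(-5\right)\right) = \sqrt{5} - 128 \left(11 - 10\right) = \sqrt{5} - 128 = -128 + \sqrt{5}$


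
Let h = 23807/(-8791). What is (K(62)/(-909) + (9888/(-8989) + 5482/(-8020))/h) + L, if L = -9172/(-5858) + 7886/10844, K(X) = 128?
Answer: 121904876044093741/43371297449639595 ≈ 2.8107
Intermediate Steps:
h = -23807/8791 (h = 23807*(-1/8791) = -23807/8791 ≈ -2.7081)
L = 36414339/15881038 (L = -9172*(-1/5858) + 7886*(1/10844) = 4586/2929 + 3943/5422 = 36414339/15881038 ≈ 2.2929)
(K(62)/(-909) + (9888/(-8989) + 5482/(-8020))/h) + L = (128/(-909) + (9888/(-8989) + 5482/(-8020))/(-23807/8791)) + 36414339/15881038 = (128*(-1/909) + (9888*(-1/8989) + 5482*(-1/8020))*(-8791/23807)) + 36414339/15881038 = (-128/909 + (-9888/8989 - 2741/4010)*(-8791/23807)) + 36414339/15881038 = (-128/909 - 64289729/36045890*(-8791/23807)) + 36414339/15881038 = (-128/909 + 80738715377/122592071890) + 36414339/15881038 = 571284228473/1103328647010 + 36414339/15881038 = 121904876044093741/43371297449639595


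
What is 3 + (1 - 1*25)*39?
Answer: -933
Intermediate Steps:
3 + (1 - 1*25)*39 = 3 + (1 - 25)*39 = 3 - 24*39 = 3 - 936 = -933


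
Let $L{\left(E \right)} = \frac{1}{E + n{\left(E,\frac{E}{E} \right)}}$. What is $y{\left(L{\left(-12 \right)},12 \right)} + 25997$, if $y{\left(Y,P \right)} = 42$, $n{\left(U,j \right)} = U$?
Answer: $26039$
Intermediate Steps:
$L{\left(E \right)} = \frac{1}{2 E}$ ($L{\left(E \right)} = \frac{1}{E + E} = \frac{1}{2 E}$)
$y{\left(L{\left(-12 \right)},12 \right)} + 25997 = 42 + 25997 = 26039$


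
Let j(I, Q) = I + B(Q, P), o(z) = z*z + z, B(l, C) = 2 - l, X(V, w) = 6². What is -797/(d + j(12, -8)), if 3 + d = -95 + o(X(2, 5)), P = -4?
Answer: -797/1256 ≈ -0.63455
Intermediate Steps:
X(V, w) = 36
o(z) = z + z² (o(z) = z² + z = z + z²)
j(I, Q) = 2 + I - Q (j(I, Q) = I + (2 - Q) = 2 + I - Q)
d = 1234 (d = -3 + (-95 + 36*(1 + 36)) = -3 + (-95 + 36*37) = -3 + (-95 + 1332) = -3 + 1237 = 1234)
-797/(d + j(12, -8)) = -797/(1234 + (2 + 12 - 1*(-8))) = -797/(1234 + (2 + 12 + 8)) = -797/(1234 + 22) = -797/1256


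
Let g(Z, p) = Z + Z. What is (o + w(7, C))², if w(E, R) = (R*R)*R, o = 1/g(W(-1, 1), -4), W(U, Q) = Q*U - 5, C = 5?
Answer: 2247001/144 ≈ 15604.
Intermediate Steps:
W(U, Q) = -5 + Q*U
g(Z, p) = 2*Z
o = -1/12 (o = 1/(2*(-5 + 1*(-1))) = 1/(2*(-5 - 1)) = 1/(2*(-6)) = 1/(-12) = -1/12 ≈ -0.083333)
w(E, R) = R³ (w(E, R) = R²*R = R³)
(o + w(7, C))² = (-1/12 + 5³)² = (-1/12 + 125)² = (1499/12)² = 2247001/144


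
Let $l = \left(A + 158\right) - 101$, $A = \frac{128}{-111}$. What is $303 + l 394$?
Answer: $\frac{2476039}{111} \approx 22307.0$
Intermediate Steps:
$A = - \frac{128}{111}$ ($A = 128 \left(- \frac{1}{111}\right) = - \frac{128}{111} \approx -1.1532$)
$l = \frac{6199}{111}$ ($l = \left(- \frac{128}{111} + 158\right) - 101 = \frac{17410}{111} - 101 = \frac{6199}{111} \approx 55.847$)
$303 + l 394 = 303 + \frac{6199}{111} \cdot 394 = 303 + \frac{2442406}{111} = \frac{2476039}{111}$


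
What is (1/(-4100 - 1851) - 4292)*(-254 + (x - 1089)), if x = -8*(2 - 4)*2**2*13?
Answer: 13051805123/5951 ≈ 2.1932e+6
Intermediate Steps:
x = 832 (x = -(-16)*4*13 = -8*(-8)*13 = 64*13 = 832)
(1/(-4100 - 1851) - 4292)*(-254 + (x - 1089)) = (1/(-4100 - 1851) - 4292)*(-254 + (832 - 1089)) = (1/(-5951) - 4292)*(-254 - 257) = (-1/5951 - 4292)*(-511) = -25541693/5951*(-511) = 13051805123/5951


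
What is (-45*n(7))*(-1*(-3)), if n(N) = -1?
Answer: 135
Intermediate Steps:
(-45*n(7))*(-1*(-3)) = (-45*(-1))*(-1*(-3)) = 45*3 = 135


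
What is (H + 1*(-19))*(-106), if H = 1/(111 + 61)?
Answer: 173151/86 ≈ 2013.4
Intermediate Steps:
H = 1/172 ≈ 0.0058140
(H + 1*(-19))*(-106) = (1/172 + 1*(-19))*(-106) = (1/172 - 19)*(-106) = -3267/172*(-106) = 173151/86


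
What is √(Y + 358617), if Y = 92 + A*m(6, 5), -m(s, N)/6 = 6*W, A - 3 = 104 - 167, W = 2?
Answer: √363029 ≈ 602.52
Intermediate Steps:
A = -60 (A = 3 + (104 - 167) = 3 - 63 = -60)
m(s, N) = -72 (m(s, N) = -36*2 = -6*12 = -72)
Y = 4412 (Y = 92 - 60*(-72) = 92 + 4320 = 4412)
√(Y + 358617) = √(4412 + 358617) = √363029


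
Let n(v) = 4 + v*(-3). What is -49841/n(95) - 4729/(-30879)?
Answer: 1540369088/8676999 ≈ 177.52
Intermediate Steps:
n(v) = 4 - 3*v
-49841/n(95) - 4729/(-30879) = -49841/(4 - 3*95) - 4729/(-30879) = -49841/(4 - 285) - 4729*(-1/30879) = -49841/(-281) + 4729/30879 = -49841*(-1/281) + 4729/30879 = 49841/281 + 4729/30879 = 1540369088/8676999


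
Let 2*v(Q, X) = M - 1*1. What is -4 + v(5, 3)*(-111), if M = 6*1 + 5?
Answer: -559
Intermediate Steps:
M = 11 (M = 6 + 5 = 11)
v(Q, X) = 5 (v(Q, X) = (11 - 1*1)/2 = (11 - 1)/2 = (½)*10 = 5)
-4 + v(5, 3)*(-111) = -4 + 5*(-111) = -4 - 555 = -559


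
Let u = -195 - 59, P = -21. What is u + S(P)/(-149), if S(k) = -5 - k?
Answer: -37862/149 ≈ -254.11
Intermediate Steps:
u = -254
u + S(P)/(-149) = -254 + (-5 - 1*(-21))/(-149) = -254 + (-5 + 21)*(-1/149) = -254 + 16*(-1/149) = -254 - 16/149 = -37862/149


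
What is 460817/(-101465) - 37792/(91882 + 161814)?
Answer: -539026763/114916360 ≈ -4.6906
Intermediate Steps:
460817/(-101465) - 37792/(91882 + 161814) = 460817*(-1/101465) - 37792/253696 = -65831/14495 - 37792*1/253696 = -65831/14495 - 1181/7928 = -539026763/114916360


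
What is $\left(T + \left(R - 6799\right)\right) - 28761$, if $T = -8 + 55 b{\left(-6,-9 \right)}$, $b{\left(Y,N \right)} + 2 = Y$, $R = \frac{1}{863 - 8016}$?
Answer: $- \frac{257565225}{7153} \approx -36008.0$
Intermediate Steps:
$R = - \frac{1}{7153}$ ($R = \frac{1}{863 - 8016} = \frac{1}{-7153} = - \frac{1}{7153} \approx -0.0001398$)
$b{\left(Y,N \right)} = -2 + Y$
$T = -448$ ($T = -8 + 55 \left(-2 - 6\right) = -8 + 55 \left(-8\right) = -8 - 440 = -448$)
$\left(T + \left(R - 6799\right)\right) - 28761 = \left(-448 - \frac{48633248}{7153}\right) - 28761 = - \frac{51837792}{7153} - 28761 = - \frac{257565225}{7153}$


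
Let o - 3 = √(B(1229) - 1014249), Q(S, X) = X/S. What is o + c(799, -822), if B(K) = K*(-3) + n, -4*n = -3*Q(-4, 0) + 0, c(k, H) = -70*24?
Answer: -1677 + 12*I*√7069 ≈ -1677.0 + 1008.9*I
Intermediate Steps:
c(k, H) = -1680
n = 0 (n = -(-0/(-4) + 0)/4 = -(-0*(-1)/4 + 0)/4 = -(-3*0 + 0)/4 = -(0 + 0)/4 = -¼*0 = 0)
B(K) = -3*K (B(K) = K*(-3) + 0 = -3*K + 0 = -3*K)
o = 3 + 12*I*√7069 (o = 3 + √(-3*1229 - 1014249) = 3 + √(-3687 - 1014249) = 3 + √(-1017936) = 3 + 12*I*√7069 ≈ 3.0 + 1008.9*I)
o + c(799, -822) = (3 + 12*I*√7069) - 1680 = -1677 + 12*I*√7069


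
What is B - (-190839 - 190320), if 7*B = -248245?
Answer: 2419868/7 ≈ 3.4570e+5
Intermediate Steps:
B = -248245/7 (B = (1/7)*(-248245) = -248245/7 ≈ -35464.)
B - (-190839 - 190320) = -248245/7 - (-190839 - 190320) = -248245/7 - 1*(-381159) = -248245/7 + 381159 = 2419868/7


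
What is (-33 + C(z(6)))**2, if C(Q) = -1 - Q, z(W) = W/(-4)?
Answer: 4225/4 ≈ 1056.3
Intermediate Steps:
z(W) = -W/4 (z(W) = W*(-1/4) = -W/4)
(-33 + C(z(6)))**2 = (-33 + (-1 - (-1)*6/4))**2 = (-33 + (-1 - 1*(-3/2)))**2 = (-33 + (-1 + 3/2))**2 = (-33 + 1/2)**2 = (-65/2)**2 = 4225/4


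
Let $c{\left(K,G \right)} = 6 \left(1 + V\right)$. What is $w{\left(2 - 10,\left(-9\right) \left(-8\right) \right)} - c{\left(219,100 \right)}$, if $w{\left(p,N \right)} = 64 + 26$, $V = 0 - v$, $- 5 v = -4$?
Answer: $\frac{444}{5} \approx 88.8$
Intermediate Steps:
$v = \frac{4}{5}$ ($v = \left(- \frac{1}{5}\right) \left(-4\right) = \frac{4}{5} \approx 0.8$)
$V = - \frac{4}{5}$ ($V = 0 - \frac{4}{5} = - \frac{4}{5} \approx -0.8$)
$w{\left(p,N \right)} = 90$
$c{\left(K,G \right)} = \frac{6}{5}$ ($c{\left(K,G \right)} = 6 \left(1 - \frac{4}{5}\right) = 6 \cdot \frac{1}{5} = \frac{6}{5}$)
$w{\left(2 - 10,\left(-9\right) \left(-8\right) \right)} - c{\left(219,100 \right)} = 90 - \frac{6}{5} = \frac{444}{5}$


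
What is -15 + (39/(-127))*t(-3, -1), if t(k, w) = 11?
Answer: -2334/127 ≈ -18.378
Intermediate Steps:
-15 + (39/(-127))*t(-3, -1) = -15 + (39/(-127))*11 = -15 + (39*(-1/127))*11 = -15 - 39/127*11 = -15 - 429/127 = -2334/127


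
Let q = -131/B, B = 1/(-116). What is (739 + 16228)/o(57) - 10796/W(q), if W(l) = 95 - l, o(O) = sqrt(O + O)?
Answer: 10796/15101 + 893*sqrt(114)/6 ≈ 1589.8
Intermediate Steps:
B = -1/116 ≈ -0.0086207
o(O) = sqrt(2)*sqrt(O) (o(O) = sqrt(2*O) = sqrt(2)*sqrt(O))
q = 15196 (q = -131/(-1/116) = -131*(-116) = 15196)
(739 + 16228)/o(57) - 10796/W(q) = (739 + 16228)/((sqrt(2)*sqrt(57))) - 10796/(95 - 1*15196) = 16967/(sqrt(114)) - 10796/(95 - 15196) = 16967*(sqrt(114)/114) - 10796/(-15101) = 893*sqrt(114)/6 - 10796*(-1/15101) = 893*sqrt(114)/6 + 10796/15101 = 10796/15101 + 893*sqrt(114)/6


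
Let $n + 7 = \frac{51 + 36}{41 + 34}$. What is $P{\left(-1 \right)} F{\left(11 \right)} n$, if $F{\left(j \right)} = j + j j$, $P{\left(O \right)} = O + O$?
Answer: $\frac{38544}{25} \approx 1541.8$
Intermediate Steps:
$P{\left(O \right)} = 2 O$
$F{\left(j \right)} = j + j^{2}$
$n = - \frac{146}{25}$ ($n = -7 + \frac{51 + 36}{41 + 34} = -7 + \frac{87}{75} = -7 + 87 \cdot \frac{1}{75} = -7 + \frac{29}{25} = - \frac{146}{25} \approx -5.84$)
$P{\left(-1 \right)} F{\left(11 \right)} n = 2 \left(-1\right) 11 \left(1 + 11\right) \left(- \frac{146}{25}\right) = - 2 \cdot 11 \cdot 12 \left(- \frac{146}{25}\right) = \left(-2\right) 132 \left(- \frac{146}{25}\right) = \left(-264\right) \left(- \frac{146}{25}\right) = \frac{38544}{25}$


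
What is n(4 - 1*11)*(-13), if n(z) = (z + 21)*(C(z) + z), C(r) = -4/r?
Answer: 1170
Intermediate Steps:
C(r) = -4/r
n(z) = (21 + z)*(z - 4/z) (n(z) = (z + 21)*(-4/z + z) = (21 + z)*(z - 4/z))
n(4 - 1*11)*(-13) = (-4 + (4 - 1*11)² - 84/(4 - 1*11) + 21*(4 - 1*11))*(-13) = (-4 + (4 - 11)² - 84/(4 - 11) + 21*(4 - 11))*(-13) = (-4 + (-7)² - 84/(-7) + 21*(-7))*(-13) = (-4 + 49 - 84*(-⅐) - 147)*(-13) = (-4 + 49 + 12 - 147)*(-13) = -90*(-13) = 1170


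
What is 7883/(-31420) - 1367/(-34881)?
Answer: -232015783/1095961020 ≈ -0.21170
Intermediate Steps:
7883/(-31420) - 1367/(-34881) = 7883*(-1/31420) - 1367*(-1/34881) = -7883/31420 + 1367/34881 = -232015783/1095961020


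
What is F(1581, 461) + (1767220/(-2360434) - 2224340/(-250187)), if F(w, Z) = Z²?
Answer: 62754531908146369/295274950579 ≈ 2.1253e+5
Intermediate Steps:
F(1581, 461) + (1767220/(-2360434) - 2224340/(-250187)) = 461² + (1767220/(-2360434) - 2224340/(-250187)) = 212521 + (1767220*(-1/2360434) - 2224340*(-1/250187)) = 212521 + (-883610/1180217 + 2224340/250187) = 212521 + 2404136146710/295274950579 = 62754531908146369/295274950579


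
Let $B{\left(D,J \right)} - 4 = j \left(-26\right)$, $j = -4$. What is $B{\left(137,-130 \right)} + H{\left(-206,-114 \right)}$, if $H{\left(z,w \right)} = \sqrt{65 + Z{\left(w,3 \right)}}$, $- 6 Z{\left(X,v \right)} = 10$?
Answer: $108 + \frac{\sqrt{570}}{3} \approx 115.96$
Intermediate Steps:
$Z{\left(X,v \right)} = - \frac{5}{3}$ ($Z{\left(X,v \right)} = \left(- \frac{1}{6}\right) 10 = - \frac{5}{3}$)
$B{\left(D,J \right)} = 108$ ($B{\left(D,J \right)} = 4 - -104 = 4 + 104 = 108$)
$H{\left(z,w \right)} = \frac{\sqrt{570}}{3}$ ($H{\left(z,w \right)} = \sqrt{65 - \frac{5}{3}} = \sqrt{\frac{190}{3}} = \frac{\sqrt{570}}{3}$)
$B{\left(137,-130 \right)} + H{\left(-206,-114 \right)} = 108 + \frac{\sqrt{570}}{3}$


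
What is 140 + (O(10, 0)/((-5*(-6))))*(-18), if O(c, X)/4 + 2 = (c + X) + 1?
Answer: 592/5 ≈ 118.40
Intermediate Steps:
O(c, X) = -4 + 4*X + 4*c (O(c, X) = -8 + 4*((c + X) + 1) = -8 + 4*((X + c) + 1) = -8 + 4*(1 + X + c) = -8 + (4 + 4*X + 4*c) = -4 + 4*X + 4*c)
140 + (O(10, 0)/((-5*(-6))))*(-18) = 140 + ((-4 + 4*0 + 4*10)/((-5*(-6))))*(-18) = 140 + ((-4 + 0 + 40)/30)*(-18) = 140 + (36*(1/30))*(-18) = 140 + (6/5)*(-18) = 140 - 108/5 = 592/5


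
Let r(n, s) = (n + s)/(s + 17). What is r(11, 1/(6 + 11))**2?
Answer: 8836/21025 ≈ 0.42026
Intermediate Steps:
r(n, s) = (n + s)/(17 + s)
r(11, 1/(6 + 11))**2 = ((11 + 1/(6 + 11))/(17 + 1/(6 + 11)))**2 = ((11 + 1/17)/(17 + 1/17))**2 = ((188/17)/(290/17))**2 = ((17/290)*(188/17))**2 = (94/145)**2 = 8836/21025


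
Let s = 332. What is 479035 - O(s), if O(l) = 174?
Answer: 478861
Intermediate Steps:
479035 - O(s) = 479035 - 1*174 = 479035 - 174 = 478861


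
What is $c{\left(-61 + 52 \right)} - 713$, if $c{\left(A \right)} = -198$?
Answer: $-911$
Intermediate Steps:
$c{\left(-61 + 52 \right)} - 713 = -198 - 713 = -911$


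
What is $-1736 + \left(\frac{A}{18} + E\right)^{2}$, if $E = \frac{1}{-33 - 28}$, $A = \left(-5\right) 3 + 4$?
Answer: $- \frac{2092453823}{1205604} \approx -1735.6$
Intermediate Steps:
$A = -11$ ($A = -15 + 4 = -11$)
$E = - \frac{1}{61}$ ($E = \frac{1}{-61} = - \frac{1}{61} \approx -0.016393$)
$-1736 + \left(\frac{A}{18} + E\right)^{2} = -1736 + \left(- \frac{11}{18} - \frac{1}{61}\right)^{2} = -1736 + \left(- \frac{689}{1098}\right)^{2} = -1736 + \frac{474721}{1205604} = - \frac{2092453823}{1205604}$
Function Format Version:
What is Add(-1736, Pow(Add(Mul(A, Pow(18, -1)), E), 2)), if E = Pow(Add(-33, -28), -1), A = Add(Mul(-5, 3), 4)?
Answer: Rational(-2092453823, 1205604) ≈ -1735.6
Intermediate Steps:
A = -11 (A = Add(-15, 4) = -11)
E = Rational(-1, 61) (E = Pow(-61, -1) = Rational(-1, 61) ≈ -0.016393)
Add(-1736, Pow(Add(Mul(A, Pow(18, -1)), E), 2)) = Add(-1736, Pow(Add(Mul(-11, Pow(18, -1)), Rational(-1, 61)), 2)) = Add(-1736, Pow(Add(Mul(-11, Rational(1, 18)), Rational(-1, 61)), 2)) = Add(-1736, Pow(Add(Rational(-11, 18), Rational(-1, 61)), 2)) = Add(-1736, Pow(Rational(-689, 1098), 2)) = Add(-1736, Rational(474721, 1205604)) = Rational(-2092453823, 1205604)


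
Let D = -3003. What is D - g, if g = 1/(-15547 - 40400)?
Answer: -168008840/55947 ≈ -3003.0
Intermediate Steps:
g = -1/55947 (g = 1/(-55947) = -1/55947 ≈ -1.7874e-5)
D - g = -3003 - 1*(-1/55947) = -3003 + 1/55947 = -168008840/55947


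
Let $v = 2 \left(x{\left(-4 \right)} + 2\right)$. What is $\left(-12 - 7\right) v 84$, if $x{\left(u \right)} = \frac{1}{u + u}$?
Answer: $-5985$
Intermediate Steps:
$x{\left(u \right)} = \frac{1}{2 u}$
$v = \frac{15}{4}$ ($v = 2 \left(\frac{1}{2 \left(-4\right)} + 2\right) = 2 \left(\frac{1}{2} \left(- \frac{1}{4}\right) + 2\right) = 2 \left(- \frac{1}{8} + 2\right) = 2 \cdot \frac{15}{8} = \frac{15}{4} \approx 3.75$)
$\left(-12 - 7\right) v 84 = \left(-12 - 7\right) \frac{15}{4} \cdot 84 = \left(-19\right) \frac{15}{4} \cdot 84 = \left(- \frac{285}{4}\right) 84 = -5985$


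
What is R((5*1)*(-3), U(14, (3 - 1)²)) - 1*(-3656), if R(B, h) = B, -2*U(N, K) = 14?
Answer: 3641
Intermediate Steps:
U(N, K) = -7 (U(N, K) = -½*14 = -7)
R((5*1)*(-3), U(14, (3 - 1)²)) - 1*(-3656) = (5*1)*(-3) - 1*(-3656) = 5*(-3) + 3656 = -15 + 3656 = 3641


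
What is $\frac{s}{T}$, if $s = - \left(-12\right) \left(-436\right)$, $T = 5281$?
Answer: $- \frac{5232}{5281} \approx -0.99072$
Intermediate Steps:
$s = -5232$ ($s = \left(-1\right) 5232 = -5232$)
$\frac{s}{T} = - \frac{5232}{5281}$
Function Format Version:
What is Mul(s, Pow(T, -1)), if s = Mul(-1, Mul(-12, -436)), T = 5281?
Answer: Rational(-5232, 5281) ≈ -0.99072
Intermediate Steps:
s = -5232 (s = Mul(-1, 5232) = -5232)
Mul(s, Pow(T, -1)) = Mul(-5232, Pow(5281, -1)) = Mul(-5232, Rational(1, 5281)) = Rational(-5232, 5281)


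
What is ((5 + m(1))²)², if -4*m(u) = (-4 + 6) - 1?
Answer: 130321/256 ≈ 509.07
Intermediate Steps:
m(u) = -¼ (m(u) = -((-4 + 6) - 1)/4 = -(2 - 1)/4 = -¼*1 = -¼)
((5 + m(1))²)² = ((5 - ¼)²)² = ((19/4)²)² = (361/16)² = 130321/256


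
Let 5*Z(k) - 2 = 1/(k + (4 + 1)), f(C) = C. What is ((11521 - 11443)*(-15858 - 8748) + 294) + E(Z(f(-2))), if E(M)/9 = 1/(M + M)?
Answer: -26865501/14 ≈ -1.9190e+6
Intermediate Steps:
Z(k) = ⅖ + 1/(5*(5 + k)) (Z(k) = ⅖ + 1/(5*(k + (4 + 1))) = ⅖ + 1/(5*(k + 5)) = ⅖ + 1/(5*(5 + k)))
E(M) = 9/(2*M) (E(M) = 9/(M + M) = 9/((2*M)) = 9*(1/(2*M)) = 9/(2*M))
((11521 - 11443)*(-15858 - 8748) + 294) + E(Z(f(-2))) = ((11521 - 11443)*(-15858 - 8748) + 294) + 9/(2*(((11 + 2*(-2))/(5*(5 - 2))))) = (78*(-24606) + 294) + 9/(2*(((⅕)*(11 - 4)/3))) = (-1919268 + 294) + 9/(2*(((⅕)*(⅓)*7))) = -1918974 + 9/(2*(7/15)) = -1918974 + (9/2)*(15/7) = -1918974 + 135/14 = -26865501/14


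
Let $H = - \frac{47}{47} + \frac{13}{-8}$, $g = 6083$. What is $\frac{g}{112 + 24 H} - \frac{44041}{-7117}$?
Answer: $\frac{6492960}{49819} \approx 130.33$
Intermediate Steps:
$H = - \frac{21}{8}$ ($H = \left(-47\right) \frac{1}{47} + 13 \left(- \frac{1}{8}\right) = -1 - \frac{13}{8} = - \frac{21}{8} \approx -2.625$)
$\frac{g}{112 + 24 H} - \frac{44041}{-7117} = \frac{6083}{112 + 24 \left(- \frac{21}{8}\right)} - \frac{44041}{-7117} = \frac{6083}{112 - 63} - - \frac{44041}{7117} = \frac{6083}{49} + \frac{44041}{7117} = 6083 \cdot \frac{1}{49} + \frac{44041}{7117} = \frac{869}{7} + \frac{44041}{7117} = \frac{6492960}{49819}$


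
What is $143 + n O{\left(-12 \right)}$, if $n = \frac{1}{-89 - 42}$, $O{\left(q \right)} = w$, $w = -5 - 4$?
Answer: $\frac{18742}{131} \approx 143.07$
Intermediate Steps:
$w = -9$
$O{\left(q \right)} = -9$
$n = - \frac{1}{131}$ ($n = \frac{1}{-131} = - \frac{1}{131} \approx -0.0076336$)
$143 + n O{\left(-12 \right)} = 143 - - \frac{9}{131} = 143 + \frac{9}{131} = \frac{18742}{131}$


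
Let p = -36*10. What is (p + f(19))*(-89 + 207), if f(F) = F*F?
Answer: 118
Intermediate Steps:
f(F) = F²
p = -360
(p + f(19))*(-89 + 207) = (-360 + 19²)*(-89 + 207) = (-360 + 361)*118 = 1*118 = 118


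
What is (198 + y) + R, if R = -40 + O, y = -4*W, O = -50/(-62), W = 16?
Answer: 2939/31 ≈ 94.806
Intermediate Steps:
O = 25/31 (O = -50*(-1/62) = 25/31 ≈ 0.80645)
y = -64 (y = -4*16 = -64)
R = -1215/31 (R = -40 + 25/31 = -1215/31 ≈ -39.194)
(198 + y) + R = (198 - 64) - 1215/31 = 134 - 1215/31 = 2939/31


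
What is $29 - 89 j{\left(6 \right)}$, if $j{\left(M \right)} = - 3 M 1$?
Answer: $1631$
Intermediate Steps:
$j{\left(M \right)} = - 3 M$
$29 - 89 j{\left(6 \right)} = 29 - 89 \left(\left(-3\right) 6\right) = 29 - -1602 = 29 + 1602 = 1631$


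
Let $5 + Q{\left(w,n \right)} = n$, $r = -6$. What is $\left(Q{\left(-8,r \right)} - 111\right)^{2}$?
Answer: $14884$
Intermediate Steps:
$Q{\left(w,n \right)} = -5 + n$
$\left(Q{\left(-8,r \right)} - 111\right)^{2} = \left(\left(-5 - 6\right) - 111\right)^{2} = \left(-11 - 111\right)^{2} = \left(-122\right)^{2} = 14884$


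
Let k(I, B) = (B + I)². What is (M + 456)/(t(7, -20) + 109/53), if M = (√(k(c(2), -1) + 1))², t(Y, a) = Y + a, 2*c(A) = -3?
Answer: -98209/2320 ≈ -42.331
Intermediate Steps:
c(A) = -3/2 (c(A) = (½)*(-3) = -3/2)
M = 29/4 (M = (√((-1 - 3/2)² + 1))² = (√((-5/2)² + 1))² = (√(25/4 + 1))² = (√(29/4))² = (√29/2)² = 29/4 ≈ 7.2500)
(M + 456)/(t(7, -20) + 109/53) = (29/4 + 456)/((7 - 20) + 109/53) = 1853/(4*(-13 + 109*(1/53))) = 1853/(4*(-13 + 109/53)) = 1853/(4*(-580/53)) = (1853/4)*(-53/580) = -98209/2320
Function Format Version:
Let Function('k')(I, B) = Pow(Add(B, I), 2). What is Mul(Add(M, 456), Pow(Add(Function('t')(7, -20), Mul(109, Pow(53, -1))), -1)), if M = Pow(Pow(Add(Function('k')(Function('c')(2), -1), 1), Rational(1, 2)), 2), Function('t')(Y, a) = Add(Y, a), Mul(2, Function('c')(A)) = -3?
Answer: Rational(-98209, 2320) ≈ -42.331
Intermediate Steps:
Function('c')(A) = Rational(-3, 2) (Function('c')(A) = Mul(Rational(1, 2), -3) = Rational(-3, 2))
M = Rational(29, 4) (M = Pow(Pow(Add(Pow(Add(-1, Rational(-3, 2)), 2), 1), Rational(1, 2)), 2) = Pow(Pow(Add(Pow(Rational(-5, 2), 2), 1), Rational(1, 2)), 2) = Pow(Pow(Add(Rational(25, 4), 1), Rational(1, 2)), 2) = Pow(Pow(Rational(29, 4), Rational(1, 2)), 2) = Pow(Mul(Rational(1, 2), Pow(29, Rational(1, 2))), 2) = Rational(29, 4) ≈ 7.2500)
Mul(Add(M, 456), Pow(Add(Function('t')(7, -20), Mul(109, Pow(53, -1))), -1)) = Mul(Add(Rational(29, 4), 456), Pow(Add(Add(7, -20), Mul(109, Pow(53, -1))), -1)) = Mul(Rational(1853, 4), Pow(Add(-13, Mul(109, Rational(1, 53))), -1)) = Mul(Rational(1853, 4), Pow(Add(-13, Rational(109, 53)), -1)) = Mul(Rational(1853, 4), Pow(Rational(-580, 53), -1)) = Mul(Rational(1853, 4), Rational(-53, 580)) = Rational(-98209, 2320)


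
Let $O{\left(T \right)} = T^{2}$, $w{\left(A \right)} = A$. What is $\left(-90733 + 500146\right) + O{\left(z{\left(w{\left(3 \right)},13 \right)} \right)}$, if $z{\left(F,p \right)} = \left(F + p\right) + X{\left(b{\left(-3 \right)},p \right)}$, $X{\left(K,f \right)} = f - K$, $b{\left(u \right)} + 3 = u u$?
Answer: $409942$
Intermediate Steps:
$b{\left(u \right)} = -3 + u^{2}$ ($b{\left(u \right)} = -3 + u u = -3 + u^{2}$)
$z{\left(F,p \right)} = -6 + F + 2 p$ ($z{\left(F,p \right)} = \left(F + p\right) + \left(p - \left(-3 + \left(-3\right)^{2}\right)\right) = \left(F + p\right) + \left(p - \left(-3 + 9\right)\right) = \left(F + p\right) + \left(p - 6\right) = \left(F + p\right) + \left(-6 + p\right) = -6 + F + 2 p$)
$\left(-90733 + 500146\right) + O{\left(z{\left(w{\left(3 \right)},13 \right)} \right)} = \left(-90733 + 500146\right) + \left(-6 + 3 + 2 \cdot 13\right)^{2} = 409413 + \left(-6 + 3 + 26\right)^{2} = 409413 + 23^{2} = 409413 + 529 = 409942$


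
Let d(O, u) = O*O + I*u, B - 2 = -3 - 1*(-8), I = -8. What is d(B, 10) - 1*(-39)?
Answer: 8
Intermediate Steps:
B = 7 (B = 2 + (-3 - 1*(-8)) = 2 + (-3 + 8) = 2 + 5 = 7)
d(O, u) = O**2 - 8*u (d(O, u) = O*O - 8*u = O**2 - 8*u)
d(B, 10) - 1*(-39) = (7**2 - 8*10) - 1*(-39) = (49 - 80) + 39 = -31 + 39 = 8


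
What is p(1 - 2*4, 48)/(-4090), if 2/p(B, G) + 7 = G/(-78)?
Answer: 13/202455 ≈ 6.4212e-5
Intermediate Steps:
p(B, G) = 2/(-7 - G/78) (p(B, G) = 2/(-7 + G/(-78)) = 2/(-7 + G*(-1/78)) = 2/(-7 - G/78))
p(1 - 2*4, 48)/(-4090) = -156/(546 + 48)/(-4090) = -156/594*(-1/4090) = -156*1/594*(-1/4090) = -26/99*(-1/4090) = 13/202455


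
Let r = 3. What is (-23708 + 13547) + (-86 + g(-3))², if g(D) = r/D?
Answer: -2592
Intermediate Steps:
g(D) = 3/D
(-23708 + 13547) + (-86 + g(-3))² = (-23708 + 13547) + (-86 + 3/(-3))² = -10161 + (-86 + 3*(-⅓))² = -10161 + (-86 - 1)² = -10161 + (-87)² = -10161 + 7569 = -2592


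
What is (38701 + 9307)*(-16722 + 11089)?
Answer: -270429064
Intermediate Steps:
(38701 + 9307)*(-16722 + 11089) = 48008*(-5633) = -270429064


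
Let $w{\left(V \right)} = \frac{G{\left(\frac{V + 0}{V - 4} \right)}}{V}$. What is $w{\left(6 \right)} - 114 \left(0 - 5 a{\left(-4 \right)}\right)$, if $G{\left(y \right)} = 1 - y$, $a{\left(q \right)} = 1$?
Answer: $\frac{1709}{3} \approx 569.67$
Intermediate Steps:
$w{\left(V \right)} = \frac{1 - \frac{V}{-4 + V}}{V}$ ($w{\left(V \right)} = \frac{1 - \frac{V + 0}{V - 4}}{V} = \frac{1 - \frac{V}{-4 + V}}{V}$)
$w{\left(6 \right)} - 114 \left(0 - 5 a{\left(-4 \right)}\right) = - \frac{4}{6 \left(-4 + 6\right)} - 114 \left(0 - 5\right) = \left(-4\right) \frac{1}{6} \cdot \frac{1}{2} - 114 \left(0 - 5\right) = \left(-4\right) \frac{1}{6} \cdot \frac{1}{2} - -570 = - \frac{1}{3} + 570 = \frac{1709}{3}$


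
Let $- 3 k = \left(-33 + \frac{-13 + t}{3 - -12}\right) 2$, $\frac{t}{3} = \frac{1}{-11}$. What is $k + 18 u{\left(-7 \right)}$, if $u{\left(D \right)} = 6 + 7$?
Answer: $\frac{127012}{495} \approx 256.59$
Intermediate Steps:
$u{\left(D \right)} = 13$
$t = - \frac{3}{11}$ ($t = \frac{3}{-11} = 3 \left(- \frac{1}{11}\right) = - \frac{3}{11} \approx -0.27273$)
$k = \frac{11182}{495}$ ($k = - \frac{\left(-33 + \frac{-13 - \frac{3}{11}}{3 - -12}\right) 2}{3} = - \frac{\left(-33 - \frac{146}{11 \left(3 + 12\right)}\right) 2}{3} = - \frac{\left(-33 - \frac{146}{11 \cdot 15}\right) 2}{3} = - \frac{\left(-33 - \frac{146}{165}\right) 2}{3} = - \frac{\left(- \frac{5591}{165}\right) 2}{3} = \left(- \frac{1}{3}\right) \left(- \frac{11182}{165}\right) = \frac{11182}{495} \approx 22.59$)
$k + 18 u{\left(-7 \right)} = \frac{11182}{495} + 18 \cdot 13 = \frac{11182}{495} + 234 = \frac{127012}{495}$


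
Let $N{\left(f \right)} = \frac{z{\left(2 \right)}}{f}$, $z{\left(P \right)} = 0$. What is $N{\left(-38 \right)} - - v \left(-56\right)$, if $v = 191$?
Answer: $-10696$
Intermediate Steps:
$N{\left(f \right)} = 0$ ($N{\left(f \right)} = \frac{0}{f} = 0$)
$N{\left(-38 \right)} - - v \left(-56\right) = 0 - - 191 \left(-56\right) = 0 - \left(-1\right) \left(-10696\right) = 0 - 10696 = -10696$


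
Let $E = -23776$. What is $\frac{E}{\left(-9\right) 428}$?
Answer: $\frac{5944}{963} \approx 6.1724$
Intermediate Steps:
$\frac{E}{\left(-9\right) 428} = - \frac{23776}{\left(-9\right) 428} = - \frac{23776}{-3852} = \left(-23776\right) \left(- \frac{1}{3852}\right) = \frac{5944}{963}$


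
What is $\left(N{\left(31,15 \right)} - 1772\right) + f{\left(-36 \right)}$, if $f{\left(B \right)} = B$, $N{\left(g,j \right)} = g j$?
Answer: $-1343$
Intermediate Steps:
$\left(N{\left(31,15 \right)} - 1772\right) + f{\left(-36 \right)} = \left(31 \cdot 15 - 1772\right) - 36 = \left(465 - 1772\right) - 36 = -1307 - 36 = -1343$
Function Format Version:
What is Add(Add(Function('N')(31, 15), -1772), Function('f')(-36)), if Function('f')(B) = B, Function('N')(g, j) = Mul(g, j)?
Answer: -1343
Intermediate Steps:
Add(Add(Function('N')(31, 15), -1772), Function('f')(-36)) = Add(Add(Mul(31, 15), -1772), -36) = Add(Add(465, -1772), -36) = Add(-1307, -36) = -1343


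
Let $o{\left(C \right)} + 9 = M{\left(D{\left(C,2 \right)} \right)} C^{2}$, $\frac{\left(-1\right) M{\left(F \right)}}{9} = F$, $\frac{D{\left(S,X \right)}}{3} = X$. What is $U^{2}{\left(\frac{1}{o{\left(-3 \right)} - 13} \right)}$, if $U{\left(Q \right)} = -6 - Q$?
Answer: $\frac{9284209}{258064} \approx 35.976$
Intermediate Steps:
$D{\left(S,X \right)} = 3 X$
$M{\left(F \right)} = - 9 F$
$o{\left(C \right)} = -9 - 54 C^{2}$ ($o{\left(C \right)} = -9 + - 9 \cdot 3 \cdot 2 C^{2} = -9 + \left(-9\right) 6 C^{2} = -9 - 54 C^{2}$)
$U^{2}{\left(\frac{1}{o{\left(-3 \right)} - 13} \right)} = \left(-6 - \frac{1}{\left(-9 - 54 \left(-3\right)^{2}\right) - 13}\right)^{2} = \left(-6 - \frac{1}{\left(-9 - 486\right) - 13}\right)^{2} = \left(-6 - \frac{1}{-495 - 13}\right)^{2} = \left(-6 - \frac{1}{-508}\right)^{2} = \left(-6 - - \frac{1}{508}\right)^{2} = \left(-6 + \frac{1}{508}\right)^{2} = \left(- \frac{3047}{508}\right)^{2} = \frac{9284209}{258064}$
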